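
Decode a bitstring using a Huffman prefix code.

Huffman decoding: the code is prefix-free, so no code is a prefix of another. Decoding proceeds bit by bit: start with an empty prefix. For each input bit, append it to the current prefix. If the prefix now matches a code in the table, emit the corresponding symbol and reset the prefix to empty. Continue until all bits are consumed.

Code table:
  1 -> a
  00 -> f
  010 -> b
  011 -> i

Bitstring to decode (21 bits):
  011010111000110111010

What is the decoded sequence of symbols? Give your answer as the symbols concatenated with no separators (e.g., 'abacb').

Bit 0: prefix='0' (no match yet)
Bit 1: prefix='01' (no match yet)
Bit 2: prefix='011' -> emit 'i', reset
Bit 3: prefix='0' (no match yet)
Bit 4: prefix='01' (no match yet)
Bit 5: prefix='010' -> emit 'b', reset
Bit 6: prefix='1' -> emit 'a', reset
Bit 7: prefix='1' -> emit 'a', reset
Bit 8: prefix='1' -> emit 'a', reset
Bit 9: prefix='0' (no match yet)
Bit 10: prefix='00' -> emit 'f', reset
Bit 11: prefix='0' (no match yet)
Bit 12: prefix='01' (no match yet)
Bit 13: prefix='011' -> emit 'i', reset
Bit 14: prefix='0' (no match yet)
Bit 15: prefix='01' (no match yet)
Bit 16: prefix='011' -> emit 'i', reset
Bit 17: prefix='1' -> emit 'a', reset
Bit 18: prefix='0' (no match yet)
Bit 19: prefix='01' (no match yet)
Bit 20: prefix='010' -> emit 'b', reset

Answer: ibaaafiiab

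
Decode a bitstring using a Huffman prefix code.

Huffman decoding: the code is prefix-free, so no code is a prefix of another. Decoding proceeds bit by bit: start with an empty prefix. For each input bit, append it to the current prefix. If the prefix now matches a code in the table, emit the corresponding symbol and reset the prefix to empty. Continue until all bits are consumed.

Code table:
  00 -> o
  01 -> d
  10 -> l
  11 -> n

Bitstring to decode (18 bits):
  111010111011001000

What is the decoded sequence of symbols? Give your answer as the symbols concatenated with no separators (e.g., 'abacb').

Bit 0: prefix='1' (no match yet)
Bit 1: prefix='11' -> emit 'n', reset
Bit 2: prefix='1' (no match yet)
Bit 3: prefix='10' -> emit 'l', reset
Bit 4: prefix='1' (no match yet)
Bit 5: prefix='10' -> emit 'l', reset
Bit 6: prefix='1' (no match yet)
Bit 7: prefix='11' -> emit 'n', reset
Bit 8: prefix='1' (no match yet)
Bit 9: prefix='10' -> emit 'l', reset
Bit 10: prefix='1' (no match yet)
Bit 11: prefix='11' -> emit 'n', reset
Bit 12: prefix='0' (no match yet)
Bit 13: prefix='00' -> emit 'o', reset
Bit 14: prefix='1' (no match yet)
Bit 15: prefix='10' -> emit 'l', reset
Bit 16: prefix='0' (no match yet)
Bit 17: prefix='00' -> emit 'o', reset

Answer: nllnlnolo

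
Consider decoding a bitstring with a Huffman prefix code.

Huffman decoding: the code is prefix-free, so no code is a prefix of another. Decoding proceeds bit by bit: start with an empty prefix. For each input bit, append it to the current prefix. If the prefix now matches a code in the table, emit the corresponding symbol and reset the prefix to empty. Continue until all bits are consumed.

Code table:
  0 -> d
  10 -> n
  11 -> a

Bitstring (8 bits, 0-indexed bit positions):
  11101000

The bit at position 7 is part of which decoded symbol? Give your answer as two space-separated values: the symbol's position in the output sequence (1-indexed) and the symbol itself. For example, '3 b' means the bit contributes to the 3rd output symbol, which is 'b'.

Bit 0: prefix='1' (no match yet)
Bit 1: prefix='11' -> emit 'a', reset
Bit 2: prefix='1' (no match yet)
Bit 3: prefix='10' -> emit 'n', reset
Bit 4: prefix='1' (no match yet)
Bit 5: prefix='10' -> emit 'n', reset
Bit 6: prefix='0' -> emit 'd', reset
Bit 7: prefix='0' -> emit 'd', reset

Answer: 5 d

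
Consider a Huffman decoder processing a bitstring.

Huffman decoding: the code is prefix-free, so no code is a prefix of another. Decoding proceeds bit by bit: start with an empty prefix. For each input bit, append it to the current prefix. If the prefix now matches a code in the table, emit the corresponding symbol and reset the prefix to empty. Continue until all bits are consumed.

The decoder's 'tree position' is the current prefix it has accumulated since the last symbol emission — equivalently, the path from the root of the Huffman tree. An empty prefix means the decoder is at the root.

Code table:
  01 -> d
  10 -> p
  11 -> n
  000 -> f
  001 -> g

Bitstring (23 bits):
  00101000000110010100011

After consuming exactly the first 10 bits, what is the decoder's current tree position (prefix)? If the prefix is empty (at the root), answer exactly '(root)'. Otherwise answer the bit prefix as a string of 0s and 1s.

Bit 0: prefix='0' (no match yet)
Bit 1: prefix='00' (no match yet)
Bit 2: prefix='001' -> emit 'g', reset
Bit 3: prefix='0' (no match yet)
Bit 4: prefix='01' -> emit 'd', reset
Bit 5: prefix='0' (no match yet)
Bit 6: prefix='00' (no match yet)
Bit 7: prefix='000' -> emit 'f', reset
Bit 8: prefix='0' (no match yet)
Bit 9: prefix='00' (no match yet)

Answer: 00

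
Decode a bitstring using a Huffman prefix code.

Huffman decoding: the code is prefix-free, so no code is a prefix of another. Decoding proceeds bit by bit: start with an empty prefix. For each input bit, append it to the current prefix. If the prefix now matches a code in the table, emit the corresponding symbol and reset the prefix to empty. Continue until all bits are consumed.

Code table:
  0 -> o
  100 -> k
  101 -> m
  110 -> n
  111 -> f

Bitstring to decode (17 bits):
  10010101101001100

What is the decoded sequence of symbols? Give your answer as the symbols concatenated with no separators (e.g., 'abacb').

Answer: kmonkno

Derivation:
Bit 0: prefix='1' (no match yet)
Bit 1: prefix='10' (no match yet)
Bit 2: prefix='100' -> emit 'k', reset
Bit 3: prefix='1' (no match yet)
Bit 4: prefix='10' (no match yet)
Bit 5: prefix='101' -> emit 'm', reset
Bit 6: prefix='0' -> emit 'o', reset
Bit 7: prefix='1' (no match yet)
Bit 8: prefix='11' (no match yet)
Bit 9: prefix='110' -> emit 'n', reset
Bit 10: prefix='1' (no match yet)
Bit 11: prefix='10' (no match yet)
Bit 12: prefix='100' -> emit 'k', reset
Bit 13: prefix='1' (no match yet)
Bit 14: prefix='11' (no match yet)
Bit 15: prefix='110' -> emit 'n', reset
Bit 16: prefix='0' -> emit 'o', reset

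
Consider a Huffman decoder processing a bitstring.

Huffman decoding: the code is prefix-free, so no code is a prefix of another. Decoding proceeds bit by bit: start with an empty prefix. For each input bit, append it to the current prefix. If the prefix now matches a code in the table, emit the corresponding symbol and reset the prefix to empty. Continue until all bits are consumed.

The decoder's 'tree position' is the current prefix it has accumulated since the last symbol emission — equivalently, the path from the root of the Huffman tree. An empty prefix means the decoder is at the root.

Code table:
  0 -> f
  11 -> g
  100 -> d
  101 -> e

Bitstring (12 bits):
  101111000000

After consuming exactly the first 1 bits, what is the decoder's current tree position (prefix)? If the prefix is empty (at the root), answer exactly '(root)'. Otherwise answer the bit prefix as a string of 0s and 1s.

Bit 0: prefix='1' (no match yet)

Answer: 1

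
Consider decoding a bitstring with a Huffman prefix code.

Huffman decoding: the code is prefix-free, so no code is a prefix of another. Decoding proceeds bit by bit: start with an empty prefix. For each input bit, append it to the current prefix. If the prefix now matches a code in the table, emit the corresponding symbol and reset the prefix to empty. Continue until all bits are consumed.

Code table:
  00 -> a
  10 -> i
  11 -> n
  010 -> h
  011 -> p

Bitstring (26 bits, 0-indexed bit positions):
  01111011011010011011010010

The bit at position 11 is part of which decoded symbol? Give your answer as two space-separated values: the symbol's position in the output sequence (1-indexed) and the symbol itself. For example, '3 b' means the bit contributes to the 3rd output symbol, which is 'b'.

Answer: 5 h

Derivation:
Bit 0: prefix='0' (no match yet)
Bit 1: prefix='01' (no match yet)
Bit 2: prefix='011' -> emit 'p', reset
Bit 3: prefix='1' (no match yet)
Bit 4: prefix='11' -> emit 'n', reset
Bit 5: prefix='0' (no match yet)
Bit 6: prefix='01' (no match yet)
Bit 7: prefix='011' -> emit 'p', reset
Bit 8: prefix='0' (no match yet)
Bit 9: prefix='01' (no match yet)
Bit 10: prefix='011' -> emit 'p', reset
Bit 11: prefix='0' (no match yet)
Bit 12: prefix='01' (no match yet)
Bit 13: prefix='010' -> emit 'h', reset
Bit 14: prefix='0' (no match yet)
Bit 15: prefix='01' (no match yet)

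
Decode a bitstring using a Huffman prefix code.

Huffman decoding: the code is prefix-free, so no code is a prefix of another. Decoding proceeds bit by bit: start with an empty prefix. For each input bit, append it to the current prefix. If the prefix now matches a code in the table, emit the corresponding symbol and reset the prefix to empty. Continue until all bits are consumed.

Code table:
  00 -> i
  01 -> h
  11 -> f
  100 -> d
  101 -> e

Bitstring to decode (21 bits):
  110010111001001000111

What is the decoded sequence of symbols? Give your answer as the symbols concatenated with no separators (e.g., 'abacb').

Bit 0: prefix='1' (no match yet)
Bit 1: prefix='11' -> emit 'f', reset
Bit 2: prefix='0' (no match yet)
Bit 3: prefix='00' -> emit 'i', reset
Bit 4: prefix='1' (no match yet)
Bit 5: prefix='10' (no match yet)
Bit 6: prefix='101' -> emit 'e', reset
Bit 7: prefix='1' (no match yet)
Bit 8: prefix='11' -> emit 'f', reset
Bit 9: prefix='0' (no match yet)
Bit 10: prefix='00' -> emit 'i', reset
Bit 11: prefix='1' (no match yet)
Bit 12: prefix='10' (no match yet)
Bit 13: prefix='100' -> emit 'd', reset
Bit 14: prefix='1' (no match yet)
Bit 15: prefix='10' (no match yet)
Bit 16: prefix='100' -> emit 'd', reset
Bit 17: prefix='0' (no match yet)
Bit 18: prefix='01' -> emit 'h', reset
Bit 19: prefix='1' (no match yet)
Bit 20: prefix='11' -> emit 'f', reset

Answer: fiefiddhf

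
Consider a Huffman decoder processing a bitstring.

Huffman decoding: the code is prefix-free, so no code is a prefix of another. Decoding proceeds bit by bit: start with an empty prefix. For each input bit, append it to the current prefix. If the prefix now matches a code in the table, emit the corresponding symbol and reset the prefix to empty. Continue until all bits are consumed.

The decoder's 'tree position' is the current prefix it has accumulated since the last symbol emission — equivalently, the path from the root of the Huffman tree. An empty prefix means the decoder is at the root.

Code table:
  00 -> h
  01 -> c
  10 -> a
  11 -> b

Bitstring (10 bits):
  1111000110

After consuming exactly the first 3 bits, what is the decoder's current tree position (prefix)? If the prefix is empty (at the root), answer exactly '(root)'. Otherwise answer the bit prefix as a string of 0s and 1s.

Answer: 1

Derivation:
Bit 0: prefix='1' (no match yet)
Bit 1: prefix='11' -> emit 'b', reset
Bit 2: prefix='1' (no match yet)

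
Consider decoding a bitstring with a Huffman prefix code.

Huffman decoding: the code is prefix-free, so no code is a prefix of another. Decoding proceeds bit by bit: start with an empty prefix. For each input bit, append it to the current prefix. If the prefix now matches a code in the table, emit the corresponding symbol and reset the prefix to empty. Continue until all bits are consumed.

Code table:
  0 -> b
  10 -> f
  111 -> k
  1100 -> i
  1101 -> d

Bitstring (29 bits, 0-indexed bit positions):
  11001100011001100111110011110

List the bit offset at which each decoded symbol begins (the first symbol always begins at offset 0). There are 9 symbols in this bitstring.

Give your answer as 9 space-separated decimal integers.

Bit 0: prefix='1' (no match yet)
Bit 1: prefix='11' (no match yet)
Bit 2: prefix='110' (no match yet)
Bit 3: prefix='1100' -> emit 'i', reset
Bit 4: prefix='1' (no match yet)
Bit 5: prefix='11' (no match yet)
Bit 6: prefix='110' (no match yet)
Bit 7: prefix='1100' -> emit 'i', reset
Bit 8: prefix='0' -> emit 'b', reset
Bit 9: prefix='1' (no match yet)
Bit 10: prefix='11' (no match yet)
Bit 11: prefix='110' (no match yet)
Bit 12: prefix='1100' -> emit 'i', reset
Bit 13: prefix='1' (no match yet)
Bit 14: prefix='11' (no match yet)
Bit 15: prefix='110' (no match yet)
Bit 16: prefix='1100' -> emit 'i', reset
Bit 17: prefix='1' (no match yet)
Bit 18: prefix='11' (no match yet)
Bit 19: prefix='111' -> emit 'k', reset
Bit 20: prefix='1' (no match yet)
Bit 21: prefix='11' (no match yet)
Bit 22: prefix='110' (no match yet)
Bit 23: prefix='1100' -> emit 'i', reset
Bit 24: prefix='1' (no match yet)
Bit 25: prefix='11' (no match yet)
Bit 26: prefix='111' -> emit 'k', reset
Bit 27: prefix='1' (no match yet)
Bit 28: prefix='10' -> emit 'f', reset

Answer: 0 4 8 9 13 17 20 24 27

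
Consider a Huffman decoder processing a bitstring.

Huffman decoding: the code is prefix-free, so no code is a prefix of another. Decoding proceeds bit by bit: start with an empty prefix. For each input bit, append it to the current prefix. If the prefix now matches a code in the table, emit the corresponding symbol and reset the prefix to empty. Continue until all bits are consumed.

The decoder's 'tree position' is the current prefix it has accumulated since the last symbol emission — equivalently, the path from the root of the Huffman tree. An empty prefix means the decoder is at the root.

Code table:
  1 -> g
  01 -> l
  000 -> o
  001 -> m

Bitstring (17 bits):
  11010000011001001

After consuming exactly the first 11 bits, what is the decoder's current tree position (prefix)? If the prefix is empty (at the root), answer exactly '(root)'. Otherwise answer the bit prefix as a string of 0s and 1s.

Bit 0: prefix='1' -> emit 'g', reset
Bit 1: prefix='1' -> emit 'g', reset
Bit 2: prefix='0' (no match yet)
Bit 3: prefix='01' -> emit 'l', reset
Bit 4: prefix='0' (no match yet)
Bit 5: prefix='00' (no match yet)
Bit 6: prefix='000' -> emit 'o', reset
Bit 7: prefix='0' (no match yet)
Bit 8: prefix='00' (no match yet)
Bit 9: prefix='001' -> emit 'm', reset
Bit 10: prefix='1' -> emit 'g', reset

Answer: (root)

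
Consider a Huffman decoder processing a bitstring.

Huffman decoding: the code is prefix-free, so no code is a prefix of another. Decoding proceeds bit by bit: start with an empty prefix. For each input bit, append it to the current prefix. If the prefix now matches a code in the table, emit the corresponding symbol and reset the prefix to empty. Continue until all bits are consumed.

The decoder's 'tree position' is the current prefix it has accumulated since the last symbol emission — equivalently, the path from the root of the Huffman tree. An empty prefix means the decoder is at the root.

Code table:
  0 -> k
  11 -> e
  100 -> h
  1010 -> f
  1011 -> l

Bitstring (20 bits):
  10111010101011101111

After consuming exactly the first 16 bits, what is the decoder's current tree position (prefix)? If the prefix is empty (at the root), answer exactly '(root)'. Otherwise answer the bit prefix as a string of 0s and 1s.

Answer: 10

Derivation:
Bit 0: prefix='1' (no match yet)
Bit 1: prefix='10' (no match yet)
Bit 2: prefix='101' (no match yet)
Bit 3: prefix='1011' -> emit 'l', reset
Bit 4: prefix='1' (no match yet)
Bit 5: prefix='10' (no match yet)
Bit 6: prefix='101' (no match yet)
Bit 7: prefix='1010' -> emit 'f', reset
Bit 8: prefix='1' (no match yet)
Bit 9: prefix='10' (no match yet)
Bit 10: prefix='101' (no match yet)
Bit 11: prefix='1010' -> emit 'f', reset
Bit 12: prefix='1' (no match yet)
Bit 13: prefix='11' -> emit 'e', reset
Bit 14: prefix='1' (no match yet)
Bit 15: prefix='10' (no match yet)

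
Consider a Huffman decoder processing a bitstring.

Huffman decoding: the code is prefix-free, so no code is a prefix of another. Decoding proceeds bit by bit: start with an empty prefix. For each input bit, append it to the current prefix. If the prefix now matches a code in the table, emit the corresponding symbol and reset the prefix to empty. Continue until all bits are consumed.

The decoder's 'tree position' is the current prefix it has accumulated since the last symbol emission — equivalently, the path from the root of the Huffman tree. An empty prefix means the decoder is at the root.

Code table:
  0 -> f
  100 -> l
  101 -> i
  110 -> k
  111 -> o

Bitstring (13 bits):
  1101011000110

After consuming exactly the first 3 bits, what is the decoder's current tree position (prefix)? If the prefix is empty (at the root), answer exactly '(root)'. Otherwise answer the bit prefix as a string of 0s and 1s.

Bit 0: prefix='1' (no match yet)
Bit 1: prefix='11' (no match yet)
Bit 2: prefix='110' -> emit 'k', reset

Answer: (root)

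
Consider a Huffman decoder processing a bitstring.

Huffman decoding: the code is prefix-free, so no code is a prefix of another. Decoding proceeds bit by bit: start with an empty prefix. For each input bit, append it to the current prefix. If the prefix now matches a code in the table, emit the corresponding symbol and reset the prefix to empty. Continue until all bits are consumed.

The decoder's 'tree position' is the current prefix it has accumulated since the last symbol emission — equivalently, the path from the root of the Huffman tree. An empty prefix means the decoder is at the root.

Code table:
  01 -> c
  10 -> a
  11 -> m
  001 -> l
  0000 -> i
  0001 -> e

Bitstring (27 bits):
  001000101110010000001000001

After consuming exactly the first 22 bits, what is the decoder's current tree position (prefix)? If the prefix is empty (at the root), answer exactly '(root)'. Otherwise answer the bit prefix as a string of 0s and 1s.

Bit 0: prefix='0' (no match yet)
Bit 1: prefix='00' (no match yet)
Bit 2: prefix='001' -> emit 'l', reset
Bit 3: prefix='0' (no match yet)
Bit 4: prefix='00' (no match yet)
Bit 5: prefix='000' (no match yet)
Bit 6: prefix='0001' -> emit 'e', reset
Bit 7: prefix='0' (no match yet)
Bit 8: prefix='01' -> emit 'c', reset
Bit 9: prefix='1' (no match yet)
Bit 10: prefix='11' -> emit 'm', reset
Bit 11: prefix='0' (no match yet)
Bit 12: prefix='00' (no match yet)
Bit 13: prefix='001' -> emit 'l', reset
Bit 14: prefix='0' (no match yet)
Bit 15: prefix='00' (no match yet)
Bit 16: prefix='000' (no match yet)
Bit 17: prefix='0000' -> emit 'i', reset
Bit 18: prefix='0' (no match yet)
Bit 19: prefix='00' (no match yet)
Bit 20: prefix='001' -> emit 'l', reset
Bit 21: prefix='0' (no match yet)

Answer: 0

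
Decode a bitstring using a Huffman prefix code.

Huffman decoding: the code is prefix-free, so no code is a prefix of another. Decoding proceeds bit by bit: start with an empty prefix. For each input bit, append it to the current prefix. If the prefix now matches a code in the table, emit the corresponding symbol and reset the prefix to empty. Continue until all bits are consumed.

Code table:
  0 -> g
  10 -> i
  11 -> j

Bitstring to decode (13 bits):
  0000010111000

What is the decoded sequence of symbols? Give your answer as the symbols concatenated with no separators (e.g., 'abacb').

Bit 0: prefix='0' -> emit 'g', reset
Bit 1: prefix='0' -> emit 'g', reset
Bit 2: prefix='0' -> emit 'g', reset
Bit 3: prefix='0' -> emit 'g', reset
Bit 4: prefix='0' -> emit 'g', reset
Bit 5: prefix='1' (no match yet)
Bit 6: prefix='10' -> emit 'i', reset
Bit 7: prefix='1' (no match yet)
Bit 8: prefix='11' -> emit 'j', reset
Bit 9: prefix='1' (no match yet)
Bit 10: prefix='10' -> emit 'i', reset
Bit 11: prefix='0' -> emit 'g', reset
Bit 12: prefix='0' -> emit 'g', reset

Answer: gggggijigg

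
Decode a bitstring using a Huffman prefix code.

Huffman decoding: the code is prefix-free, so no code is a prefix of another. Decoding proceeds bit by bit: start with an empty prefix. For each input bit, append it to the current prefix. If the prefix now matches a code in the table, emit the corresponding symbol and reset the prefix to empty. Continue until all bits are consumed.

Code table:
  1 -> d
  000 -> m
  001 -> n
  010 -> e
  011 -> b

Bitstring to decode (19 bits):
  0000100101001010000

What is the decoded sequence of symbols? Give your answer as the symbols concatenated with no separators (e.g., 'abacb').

Answer: meednem

Derivation:
Bit 0: prefix='0' (no match yet)
Bit 1: prefix='00' (no match yet)
Bit 2: prefix='000' -> emit 'm', reset
Bit 3: prefix='0' (no match yet)
Bit 4: prefix='01' (no match yet)
Bit 5: prefix='010' -> emit 'e', reset
Bit 6: prefix='0' (no match yet)
Bit 7: prefix='01' (no match yet)
Bit 8: prefix='010' -> emit 'e', reset
Bit 9: prefix='1' -> emit 'd', reset
Bit 10: prefix='0' (no match yet)
Bit 11: prefix='00' (no match yet)
Bit 12: prefix='001' -> emit 'n', reset
Bit 13: prefix='0' (no match yet)
Bit 14: prefix='01' (no match yet)
Bit 15: prefix='010' -> emit 'e', reset
Bit 16: prefix='0' (no match yet)
Bit 17: prefix='00' (no match yet)
Bit 18: prefix='000' -> emit 'm', reset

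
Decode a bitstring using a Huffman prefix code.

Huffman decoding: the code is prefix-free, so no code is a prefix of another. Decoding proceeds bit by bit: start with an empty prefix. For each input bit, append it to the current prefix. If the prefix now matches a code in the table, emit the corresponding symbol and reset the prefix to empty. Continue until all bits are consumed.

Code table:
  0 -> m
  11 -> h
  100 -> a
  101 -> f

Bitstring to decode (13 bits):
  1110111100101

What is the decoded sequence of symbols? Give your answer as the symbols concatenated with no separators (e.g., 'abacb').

Bit 0: prefix='1' (no match yet)
Bit 1: prefix='11' -> emit 'h', reset
Bit 2: prefix='1' (no match yet)
Bit 3: prefix='10' (no match yet)
Bit 4: prefix='101' -> emit 'f', reset
Bit 5: prefix='1' (no match yet)
Bit 6: prefix='11' -> emit 'h', reset
Bit 7: prefix='1' (no match yet)
Bit 8: prefix='10' (no match yet)
Bit 9: prefix='100' -> emit 'a', reset
Bit 10: prefix='1' (no match yet)
Bit 11: prefix='10' (no match yet)
Bit 12: prefix='101' -> emit 'f', reset

Answer: hfhaf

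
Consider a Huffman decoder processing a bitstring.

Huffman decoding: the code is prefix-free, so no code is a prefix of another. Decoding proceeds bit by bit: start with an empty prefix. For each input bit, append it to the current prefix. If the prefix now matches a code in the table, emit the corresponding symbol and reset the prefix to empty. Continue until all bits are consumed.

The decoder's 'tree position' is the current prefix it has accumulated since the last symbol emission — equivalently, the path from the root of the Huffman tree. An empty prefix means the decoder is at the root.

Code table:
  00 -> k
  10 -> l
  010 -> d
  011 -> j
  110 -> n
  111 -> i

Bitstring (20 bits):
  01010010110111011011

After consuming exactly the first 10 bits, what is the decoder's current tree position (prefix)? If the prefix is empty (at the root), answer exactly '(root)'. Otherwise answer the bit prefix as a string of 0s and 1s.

Bit 0: prefix='0' (no match yet)
Bit 1: prefix='01' (no match yet)
Bit 2: prefix='010' -> emit 'd', reset
Bit 3: prefix='1' (no match yet)
Bit 4: prefix='10' -> emit 'l', reset
Bit 5: prefix='0' (no match yet)
Bit 6: prefix='01' (no match yet)
Bit 7: prefix='010' -> emit 'd', reset
Bit 8: prefix='1' (no match yet)
Bit 9: prefix='11' (no match yet)

Answer: 11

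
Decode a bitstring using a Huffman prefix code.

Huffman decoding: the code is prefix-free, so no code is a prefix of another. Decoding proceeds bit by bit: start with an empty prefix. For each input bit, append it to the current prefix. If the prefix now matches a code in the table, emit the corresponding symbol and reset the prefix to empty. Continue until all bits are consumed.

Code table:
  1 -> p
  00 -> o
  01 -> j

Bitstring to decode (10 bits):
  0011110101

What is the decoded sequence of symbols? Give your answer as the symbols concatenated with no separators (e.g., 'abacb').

Bit 0: prefix='0' (no match yet)
Bit 1: prefix='00' -> emit 'o', reset
Bit 2: prefix='1' -> emit 'p', reset
Bit 3: prefix='1' -> emit 'p', reset
Bit 4: prefix='1' -> emit 'p', reset
Bit 5: prefix='1' -> emit 'p', reset
Bit 6: prefix='0' (no match yet)
Bit 7: prefix='01' -> emit 'j', reset
Bit 8: prefix='0' (no match yet)
Bit 9: prefix='01' -> emit 'j', reset

Answer: oppppjj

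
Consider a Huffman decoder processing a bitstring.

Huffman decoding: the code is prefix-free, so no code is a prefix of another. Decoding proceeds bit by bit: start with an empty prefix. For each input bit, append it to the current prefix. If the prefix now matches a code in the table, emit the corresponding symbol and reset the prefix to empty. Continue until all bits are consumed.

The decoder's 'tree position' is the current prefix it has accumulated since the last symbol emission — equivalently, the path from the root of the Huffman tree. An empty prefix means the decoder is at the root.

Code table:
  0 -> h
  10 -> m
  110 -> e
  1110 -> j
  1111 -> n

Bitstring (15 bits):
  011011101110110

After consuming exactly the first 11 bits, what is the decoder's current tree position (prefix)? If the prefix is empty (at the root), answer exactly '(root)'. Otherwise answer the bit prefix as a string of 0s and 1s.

Answer: 111

Derivation:
Bit 0: prefix='0' -> emit 'h', reset
Bit 1: prefix='1' (no match yet)
Bit 2: prefix='11' (no match yet)
Bit 3: prefix='110' -> emit 'e', reset
Bit 4: prefix='1' (no match yet)
Bit 5: prefix='11' (no match yet)
Bit 6: prefix='111' (no match yet)
Bit 7: prefix='1110' -> emit 'j', reset
Bit 8: prefix='1' (no match yet)
Bit 9: prefix='11' (no match yet)
Bit 10: prefix='111' (no match yet)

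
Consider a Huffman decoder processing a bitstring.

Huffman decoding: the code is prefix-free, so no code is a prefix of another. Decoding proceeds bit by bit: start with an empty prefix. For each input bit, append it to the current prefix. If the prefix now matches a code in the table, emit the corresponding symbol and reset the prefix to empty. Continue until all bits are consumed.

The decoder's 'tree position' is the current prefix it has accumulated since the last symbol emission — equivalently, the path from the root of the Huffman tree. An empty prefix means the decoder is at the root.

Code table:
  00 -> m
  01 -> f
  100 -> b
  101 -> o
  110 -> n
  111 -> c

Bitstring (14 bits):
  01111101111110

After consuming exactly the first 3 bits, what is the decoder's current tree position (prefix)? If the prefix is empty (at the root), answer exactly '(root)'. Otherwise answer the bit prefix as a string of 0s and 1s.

Bit 0: prefix='0' (no match yet)
Bit 1: prefix='01' -> emit 'f', reset
Bit 2: prefix='1' (no match yet)

Answer: 1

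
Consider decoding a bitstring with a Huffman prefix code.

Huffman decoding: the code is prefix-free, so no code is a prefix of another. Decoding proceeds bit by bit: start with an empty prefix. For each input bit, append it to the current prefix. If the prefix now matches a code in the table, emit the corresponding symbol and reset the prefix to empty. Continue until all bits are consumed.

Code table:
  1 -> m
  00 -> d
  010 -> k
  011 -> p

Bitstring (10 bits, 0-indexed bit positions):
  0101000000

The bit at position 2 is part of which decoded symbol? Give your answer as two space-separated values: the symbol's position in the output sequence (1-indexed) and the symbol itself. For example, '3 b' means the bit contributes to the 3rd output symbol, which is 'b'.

Bit 0: prefix='0' (no match yet)
Bit 1: prefix='01' (no match yet)
Bit 2: prefix='010' -> emit 'k', reset
Bit 3: prefix='1' -> emit 'm', reset
Bit 4: prefix='0' (no match yet)
Bit 5: prefix='00' -> emit 'd', reset
Bit 6: prefix='0' (no match yet)

Answer: 1 k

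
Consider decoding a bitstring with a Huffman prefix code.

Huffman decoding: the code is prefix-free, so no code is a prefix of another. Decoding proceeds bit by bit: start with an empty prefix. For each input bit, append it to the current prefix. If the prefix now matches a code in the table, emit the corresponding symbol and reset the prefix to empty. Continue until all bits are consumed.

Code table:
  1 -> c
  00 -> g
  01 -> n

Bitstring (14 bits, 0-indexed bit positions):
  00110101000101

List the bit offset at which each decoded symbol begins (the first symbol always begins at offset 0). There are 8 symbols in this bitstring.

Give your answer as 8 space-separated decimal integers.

Bit 0: prefix='0' (no match yet)
Bit 1: prefix='00' -> emit 'g', reset
Bit 2: prefix='1' -> emit 'c', reset
Bit 3: prefix='1' -> emit 'c', reset
Bit 4: prefix='0' (no match yet)
Bit 5: prefix='01' -> emit 'n', reset
Bit 6: prefix='0' (no match yet)
Bit 7: prefix='01' -> emit 'n', reset
Bit 8: prefix='0' (no match yet)
Bit 9: prefix='00' -> emit 'g', reset
Bit 10: prefix='0' (no match yet)
Bit 11: prefix='01' -> emit 'n', reset
Bit 12: prefix='0' (no match yet)
Bit 13: prefix='01' -> emit 'n', reset

Answer: 0 2 3 4 6 8 10 12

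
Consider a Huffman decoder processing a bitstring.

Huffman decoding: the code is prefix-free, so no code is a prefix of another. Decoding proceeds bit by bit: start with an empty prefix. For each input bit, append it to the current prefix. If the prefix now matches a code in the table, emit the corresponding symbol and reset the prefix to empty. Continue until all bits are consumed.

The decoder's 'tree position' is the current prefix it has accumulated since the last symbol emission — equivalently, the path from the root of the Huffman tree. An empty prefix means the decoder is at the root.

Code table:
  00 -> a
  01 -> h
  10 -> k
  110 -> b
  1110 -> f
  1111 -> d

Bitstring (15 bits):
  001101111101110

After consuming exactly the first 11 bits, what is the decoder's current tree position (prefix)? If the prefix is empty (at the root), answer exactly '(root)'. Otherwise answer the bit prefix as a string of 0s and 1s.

Answer: (root)

Derivation:
Bit 0: prefix='0' (no match yet)
Bit 1: prefix='00' -> emit 'a', reset
Bit 2: prefix='1' (no match yet)
Bit 3: prefix='11' (no match yet)
Bit 4: prefix='110' -> emit 'b', reset
Bit 5: prefix='1' (no match yet)
Bit 6: prefix='11' (no match yet)
Bit 7: prefix='111' (no match yet)
Bit 8: prefix='1111' -> emit 'd', reset
Bit 9: prefix='1' (no match yet)
Bit 10: prefix='10' -> emit 'k', reset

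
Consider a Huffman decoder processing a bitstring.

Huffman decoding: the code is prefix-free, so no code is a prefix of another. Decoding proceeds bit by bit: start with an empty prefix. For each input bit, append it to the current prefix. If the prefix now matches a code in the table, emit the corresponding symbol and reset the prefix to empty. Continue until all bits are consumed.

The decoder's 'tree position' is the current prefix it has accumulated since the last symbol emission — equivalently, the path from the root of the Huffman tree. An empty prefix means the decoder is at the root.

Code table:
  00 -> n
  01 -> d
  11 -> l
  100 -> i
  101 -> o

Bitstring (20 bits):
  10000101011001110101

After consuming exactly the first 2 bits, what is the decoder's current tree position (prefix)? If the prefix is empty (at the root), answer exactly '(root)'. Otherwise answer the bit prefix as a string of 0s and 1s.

Bit 0: prefix='1' (no match yet)
Bit 1: prefix='10' (no match yet)

Answer: 10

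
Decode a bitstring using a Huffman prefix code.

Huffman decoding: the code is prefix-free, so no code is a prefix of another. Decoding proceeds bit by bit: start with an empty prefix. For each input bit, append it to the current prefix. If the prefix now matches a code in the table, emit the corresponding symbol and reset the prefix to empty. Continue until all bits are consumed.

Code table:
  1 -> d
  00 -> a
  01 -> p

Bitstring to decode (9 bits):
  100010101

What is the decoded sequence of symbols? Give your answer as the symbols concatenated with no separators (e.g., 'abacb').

Bit 0: prefix='1' -> emit 'd', reset
Bit 1: prefix='0' (no match yet)
Bit 2: prefix='00' -> emit 'a', reset
Bit 3: prefix='0' (no match yet)
Bit 4: prefix='01' -> emit 'p', reset
Bit 5: prefix='0' (no match yet)
Bit 6: prefix='01' -> emit 'p', reset
Bit 7: prefix='0' (no match yet)
Bit 8: prefix='01' -> emit 'p', reset

Answer: dappp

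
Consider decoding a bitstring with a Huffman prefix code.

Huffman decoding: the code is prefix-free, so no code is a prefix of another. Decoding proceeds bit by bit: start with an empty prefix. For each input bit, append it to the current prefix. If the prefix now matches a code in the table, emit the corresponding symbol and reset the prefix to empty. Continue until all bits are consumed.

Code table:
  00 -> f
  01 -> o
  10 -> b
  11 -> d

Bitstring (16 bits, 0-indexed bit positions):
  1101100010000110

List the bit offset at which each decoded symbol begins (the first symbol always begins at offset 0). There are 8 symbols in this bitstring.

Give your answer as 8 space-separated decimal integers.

Answer: 0 2 4 6 8 10 12 14

Derivation:
Bit 0: prefix='1' (no match yet)
Bit 1: prefix='11' -> emit 'd', reset
Bit 2: prefix='0' (no match yet)
Bit 3: prefix='01' -> emit 'o', reset
Bit 4: prefix='1' (no match yet)
Bit 5: prefix='10' -> emit 'b', reset
Bit 6: prefix='0' (no match yet)
Bit 7: prefix='00' -> emit 'f', reset
Bit 8: prefix='1' (no match yet)
Bit 9: prefix='10' -> emit 'b', reset
Bit 10: prefix='0' (no match yet)
Bit 11: prefix='00' -> emit 'f', reset
Bit 12: prefix='0' (no match yet)
Bit 13: prefix='01' -> emit 'o', reset
Bit 14: prefix='1' (no match yet)
Bit 15: prefix='10' -> emit 'b', reset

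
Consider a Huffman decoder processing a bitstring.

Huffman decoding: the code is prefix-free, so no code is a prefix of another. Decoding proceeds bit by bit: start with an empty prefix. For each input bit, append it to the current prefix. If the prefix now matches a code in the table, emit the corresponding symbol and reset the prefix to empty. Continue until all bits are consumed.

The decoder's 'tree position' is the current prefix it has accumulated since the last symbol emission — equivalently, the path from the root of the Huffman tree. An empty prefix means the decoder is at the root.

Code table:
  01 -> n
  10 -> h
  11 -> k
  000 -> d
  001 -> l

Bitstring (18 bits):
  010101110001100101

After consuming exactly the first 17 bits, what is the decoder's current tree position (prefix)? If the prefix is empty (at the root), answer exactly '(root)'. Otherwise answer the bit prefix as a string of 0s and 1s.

Bit 0: prefix='0' (no match yet)
Bit 1: prefix='01' -> emit 'n', reset
Bit 2: prefix='0' (no match yet)
Bit 3: prefix='01' -> emit 'n', reset
Bit 4: prefix='0' (no match yet)
Bit 5: prefix='01' -> emit 'n', reset
Bit 6: prefix='1' (no match yet)
Bit 7: prefix='11' -> emit 'k', reset
Bit 8: prefix='0' (no match yet)
Bit 9: prefix='00' (no match yet)
Bit 10: prefix='000' -> emit 'd', reset
Bit 11: prefix='1' (no match yet)
Bit 12: prefix='11' -> emit 'k', reset
Bit 13: prefix='0' (no match yet)
Bit 14: prefix='00' (no match yet)
Bit 15: prefix='001' -> emit 'l', reset
Bit 16: prefix='0' (no match yet)

Answer: 0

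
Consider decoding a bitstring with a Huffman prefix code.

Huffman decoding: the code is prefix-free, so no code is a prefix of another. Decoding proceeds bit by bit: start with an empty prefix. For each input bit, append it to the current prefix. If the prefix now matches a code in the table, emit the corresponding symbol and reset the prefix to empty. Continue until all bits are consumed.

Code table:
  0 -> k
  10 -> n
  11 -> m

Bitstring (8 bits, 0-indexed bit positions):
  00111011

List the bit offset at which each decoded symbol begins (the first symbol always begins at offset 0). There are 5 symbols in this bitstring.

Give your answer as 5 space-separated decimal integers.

Bit 0: prefix='0' -> emit 'k', reset
Bit 1: prefix='0' -> emit 'k', reset
Bit 2: prefix='1' (no match yet)
Bit 3: prefix='11' -> emit 'm', reset
Bit 4: prefix='1' (no match yet)
Bit 5: prefix='10' -> emit 'n', reset
Bit 6: prefix='1' (no match yet)
Bit 7: prefix='11' -> emit 'm', reset

Answer: 0 1 2 4 6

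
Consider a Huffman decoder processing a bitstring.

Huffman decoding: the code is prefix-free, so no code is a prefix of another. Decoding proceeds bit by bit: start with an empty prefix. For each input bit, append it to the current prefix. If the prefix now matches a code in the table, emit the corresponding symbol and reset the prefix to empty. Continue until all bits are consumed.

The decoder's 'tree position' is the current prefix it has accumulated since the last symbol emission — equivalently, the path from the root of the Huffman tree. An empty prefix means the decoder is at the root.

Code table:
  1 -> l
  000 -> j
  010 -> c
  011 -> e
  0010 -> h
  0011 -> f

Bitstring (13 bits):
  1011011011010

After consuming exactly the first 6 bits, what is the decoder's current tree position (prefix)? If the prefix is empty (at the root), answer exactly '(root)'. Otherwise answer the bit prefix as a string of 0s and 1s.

Bit 0: prefix='1' -> emit 'l', reset
Bit 1: prefix='0' (no match yet)
Bit 2: prefix='01' (no match yet)
Bit 3: prefix='011' -> emit 'e', reset
Bit 4: prefix='0' (no match yet)
Bit 5: prefix='01' (no match yet)

Answer: 01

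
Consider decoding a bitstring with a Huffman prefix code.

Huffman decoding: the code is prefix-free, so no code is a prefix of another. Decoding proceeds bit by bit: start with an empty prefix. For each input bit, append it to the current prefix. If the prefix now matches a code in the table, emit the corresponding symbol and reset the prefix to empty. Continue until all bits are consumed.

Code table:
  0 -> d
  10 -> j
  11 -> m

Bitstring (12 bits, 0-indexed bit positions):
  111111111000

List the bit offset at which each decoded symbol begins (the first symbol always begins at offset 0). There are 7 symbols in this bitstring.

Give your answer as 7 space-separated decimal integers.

Answer: 0 2 4 6 8 10 11

Derivation:
Bit 0: prefix='1' (no match yet)
Bit 1: prefix='11' -> emit 'm', reset
Bit 2: prefix='1' (no match yet)
Bit 3: prefix='11' -> emit 'm', reset
Bit 4: prefix='1' (no match yet)
Bit 5: prefix='11' -> emit 'm', reset
Bit 6: prefix='1' (no match yet)
Bit 7: prefix='11' -> emit 'm', reset
Bit 8: prefix='1' (no match yet)
Bit 9: prefix='10' -> emit 'j', reset
Bit 10: prefix='0' -> emit 'd', reset
Bit 11: prefix='0' -> emit 'd', reset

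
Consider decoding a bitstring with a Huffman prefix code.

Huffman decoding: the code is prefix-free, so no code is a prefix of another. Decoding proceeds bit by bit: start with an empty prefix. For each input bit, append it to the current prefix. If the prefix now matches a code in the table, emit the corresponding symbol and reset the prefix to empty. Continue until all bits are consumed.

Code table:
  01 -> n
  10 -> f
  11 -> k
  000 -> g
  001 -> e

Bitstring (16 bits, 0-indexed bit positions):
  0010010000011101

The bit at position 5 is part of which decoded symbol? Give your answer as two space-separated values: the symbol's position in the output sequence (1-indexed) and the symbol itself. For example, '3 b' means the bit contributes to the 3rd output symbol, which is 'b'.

Bit 0: prefix='0' (no match yet)
Bit 1: prefix='00' (no match yet)
Bit 2: prefix='001' -> emit 'e', reset
Bit 3: prefix='0' (no match yet)
Bit 4: prefix='00' (no match yet)
Bit 5: prefix='001' -> emit 'e', reset
Bit 6: prefix='0' (no match yet)
Bit 7: prefix='00' (no match yet)
Bit 8: prefix='000' -> emit 'g', reset
Bit 9: prefix='0' (no match yet)

Answer: 2 e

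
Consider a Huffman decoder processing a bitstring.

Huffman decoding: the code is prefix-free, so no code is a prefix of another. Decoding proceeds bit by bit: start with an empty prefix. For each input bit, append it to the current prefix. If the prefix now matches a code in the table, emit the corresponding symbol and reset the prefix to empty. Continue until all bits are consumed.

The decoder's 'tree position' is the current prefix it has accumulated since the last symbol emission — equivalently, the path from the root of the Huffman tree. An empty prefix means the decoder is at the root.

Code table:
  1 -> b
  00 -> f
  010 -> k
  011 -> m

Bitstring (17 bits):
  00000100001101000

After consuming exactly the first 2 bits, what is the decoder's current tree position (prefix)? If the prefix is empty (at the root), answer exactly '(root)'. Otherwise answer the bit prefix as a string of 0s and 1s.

Answer: (root)

Derivation:
Bit 0: prefix='0' (no match yet)
Bit 1: prefix='00' -> emit 'f', reset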